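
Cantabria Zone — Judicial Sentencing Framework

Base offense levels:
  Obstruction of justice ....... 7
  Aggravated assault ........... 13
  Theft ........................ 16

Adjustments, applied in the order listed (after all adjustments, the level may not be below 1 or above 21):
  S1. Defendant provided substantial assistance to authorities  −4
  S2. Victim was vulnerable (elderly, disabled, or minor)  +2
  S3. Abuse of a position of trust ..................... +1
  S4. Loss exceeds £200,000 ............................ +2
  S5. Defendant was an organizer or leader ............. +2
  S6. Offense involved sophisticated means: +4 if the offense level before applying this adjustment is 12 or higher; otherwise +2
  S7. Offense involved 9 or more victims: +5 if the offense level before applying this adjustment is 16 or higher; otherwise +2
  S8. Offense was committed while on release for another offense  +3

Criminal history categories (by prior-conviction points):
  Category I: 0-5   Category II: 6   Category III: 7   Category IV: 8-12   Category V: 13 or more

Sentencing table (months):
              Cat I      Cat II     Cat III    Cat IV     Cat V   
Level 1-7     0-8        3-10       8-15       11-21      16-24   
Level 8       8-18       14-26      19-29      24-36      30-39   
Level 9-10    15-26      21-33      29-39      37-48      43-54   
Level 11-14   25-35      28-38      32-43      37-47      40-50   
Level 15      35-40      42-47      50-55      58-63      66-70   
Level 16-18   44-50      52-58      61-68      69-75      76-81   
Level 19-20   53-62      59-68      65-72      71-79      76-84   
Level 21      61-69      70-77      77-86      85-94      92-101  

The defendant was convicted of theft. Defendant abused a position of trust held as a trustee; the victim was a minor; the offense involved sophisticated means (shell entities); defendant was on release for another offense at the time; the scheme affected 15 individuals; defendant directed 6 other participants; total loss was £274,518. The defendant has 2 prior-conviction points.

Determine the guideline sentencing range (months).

61-69 months

Base offense level for theft: 16.
S1 does not apply.
S2 applies: 16 + 2 = 18.
S3 applies: 18 + 1 = 19.
S4 applies: 19 + 2 = 21.
S5 applies: 21 + 2 = 23.
S6 applies (level before this adjustment is 23 ≥ 12, so +4): 23 + 4 = 27.
S7 applies (level before this adjustment is 27 ≥ 16, so +5): 27 + 5 = 32.
S8 applies: 32 + 3 = 35.
Level 35 exceeds the maximum of 21; capped at 21.
Final offense level: 21.
Criminal history: 2 prior points → Category I (0-5).
Level 21 falls in the 21 band.
Grid: Level 21 × Category I = 61-69 months.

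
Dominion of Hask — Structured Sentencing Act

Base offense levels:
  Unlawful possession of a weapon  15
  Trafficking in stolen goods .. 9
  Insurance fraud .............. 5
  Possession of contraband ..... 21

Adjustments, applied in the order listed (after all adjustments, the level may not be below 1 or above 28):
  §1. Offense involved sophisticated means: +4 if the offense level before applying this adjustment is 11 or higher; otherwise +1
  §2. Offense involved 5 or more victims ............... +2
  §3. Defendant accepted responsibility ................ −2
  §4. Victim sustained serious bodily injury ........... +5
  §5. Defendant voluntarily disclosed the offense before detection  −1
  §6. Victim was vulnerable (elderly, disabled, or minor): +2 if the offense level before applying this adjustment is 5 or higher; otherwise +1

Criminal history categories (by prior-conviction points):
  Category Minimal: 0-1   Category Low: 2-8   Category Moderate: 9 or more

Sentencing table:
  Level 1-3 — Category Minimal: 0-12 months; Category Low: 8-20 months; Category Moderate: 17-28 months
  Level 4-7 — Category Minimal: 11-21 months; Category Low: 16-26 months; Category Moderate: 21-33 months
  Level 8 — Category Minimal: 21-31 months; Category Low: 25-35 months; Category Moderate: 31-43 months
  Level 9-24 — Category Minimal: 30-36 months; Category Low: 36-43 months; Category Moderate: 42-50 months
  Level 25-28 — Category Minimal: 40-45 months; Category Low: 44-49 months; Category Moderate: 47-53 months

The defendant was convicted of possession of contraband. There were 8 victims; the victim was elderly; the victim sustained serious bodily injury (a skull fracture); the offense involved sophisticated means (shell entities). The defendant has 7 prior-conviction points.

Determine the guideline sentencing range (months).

44-49 months

Base offense level for possession of contraband: 21.
§1 applies (level before this adjustment is 21 ≥ 11, so +4): 21 + 4 = 25.
§2 applies: 25 + 2 = 27.
§3 does not apply.
§4 applies: 27 + 5 = 32.
§5 does not apply.
§6 applies (level before this adjustment is 32 ≥ 5, so +2): 32 + 2 = 34.
Level 34 exceeds the maximum of 28; capped at 28.
Final offense level: 28.
Criminal history: 7 prior points → Category Low (2-8).
Level 28 falls in the 25-28 band.
Grid: Level 25-28 × Category Low = 44-49 months.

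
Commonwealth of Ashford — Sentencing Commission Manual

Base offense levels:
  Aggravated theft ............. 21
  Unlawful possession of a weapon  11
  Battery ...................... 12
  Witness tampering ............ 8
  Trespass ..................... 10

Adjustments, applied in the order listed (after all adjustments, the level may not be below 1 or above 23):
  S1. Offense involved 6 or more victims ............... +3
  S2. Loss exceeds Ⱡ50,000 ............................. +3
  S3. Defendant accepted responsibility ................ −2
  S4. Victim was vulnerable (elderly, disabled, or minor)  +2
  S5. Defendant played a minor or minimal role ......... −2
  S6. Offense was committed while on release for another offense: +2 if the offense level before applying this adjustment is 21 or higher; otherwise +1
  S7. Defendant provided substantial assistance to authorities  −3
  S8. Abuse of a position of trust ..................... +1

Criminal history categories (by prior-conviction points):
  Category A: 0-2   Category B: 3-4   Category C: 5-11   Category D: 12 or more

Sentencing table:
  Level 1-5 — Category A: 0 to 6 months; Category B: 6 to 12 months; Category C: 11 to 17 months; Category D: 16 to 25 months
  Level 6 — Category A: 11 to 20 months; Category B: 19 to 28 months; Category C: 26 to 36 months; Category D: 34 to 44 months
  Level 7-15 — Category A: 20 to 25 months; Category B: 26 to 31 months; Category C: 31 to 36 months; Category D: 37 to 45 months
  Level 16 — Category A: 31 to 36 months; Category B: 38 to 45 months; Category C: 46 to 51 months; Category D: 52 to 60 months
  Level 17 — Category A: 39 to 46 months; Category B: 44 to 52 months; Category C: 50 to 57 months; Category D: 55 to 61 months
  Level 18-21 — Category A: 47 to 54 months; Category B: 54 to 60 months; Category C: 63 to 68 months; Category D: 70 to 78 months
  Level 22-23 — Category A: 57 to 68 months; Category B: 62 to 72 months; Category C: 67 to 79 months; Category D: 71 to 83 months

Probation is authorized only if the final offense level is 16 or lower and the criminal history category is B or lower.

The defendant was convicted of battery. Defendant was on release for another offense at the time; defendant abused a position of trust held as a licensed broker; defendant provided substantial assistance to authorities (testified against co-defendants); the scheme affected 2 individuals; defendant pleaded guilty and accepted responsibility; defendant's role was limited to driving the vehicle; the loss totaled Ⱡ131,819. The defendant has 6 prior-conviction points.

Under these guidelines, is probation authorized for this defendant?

No

Base offense level for battery: 12.
S2 applies: 12 + 3 = 15.
S3 applies: 15 − 2 = 13.
S5 applies: 13 − 2 = 11.
S6 applies (level before this adjustment is 11 < 21, so +1): 11 + 1 = 12.
S7 applies: 12 − 3 = 9.
S8 applies: 9 + 1 = 10.
Final offense level: 10.
Criminal history: 6 prior points → Category C (5-11).
Level 10 falls in the 7-15 band.
Grid: Level 7-15 × Category C = 31-36 months.
Probation check: level 10 ≤ 16 and category C > B → not eligible.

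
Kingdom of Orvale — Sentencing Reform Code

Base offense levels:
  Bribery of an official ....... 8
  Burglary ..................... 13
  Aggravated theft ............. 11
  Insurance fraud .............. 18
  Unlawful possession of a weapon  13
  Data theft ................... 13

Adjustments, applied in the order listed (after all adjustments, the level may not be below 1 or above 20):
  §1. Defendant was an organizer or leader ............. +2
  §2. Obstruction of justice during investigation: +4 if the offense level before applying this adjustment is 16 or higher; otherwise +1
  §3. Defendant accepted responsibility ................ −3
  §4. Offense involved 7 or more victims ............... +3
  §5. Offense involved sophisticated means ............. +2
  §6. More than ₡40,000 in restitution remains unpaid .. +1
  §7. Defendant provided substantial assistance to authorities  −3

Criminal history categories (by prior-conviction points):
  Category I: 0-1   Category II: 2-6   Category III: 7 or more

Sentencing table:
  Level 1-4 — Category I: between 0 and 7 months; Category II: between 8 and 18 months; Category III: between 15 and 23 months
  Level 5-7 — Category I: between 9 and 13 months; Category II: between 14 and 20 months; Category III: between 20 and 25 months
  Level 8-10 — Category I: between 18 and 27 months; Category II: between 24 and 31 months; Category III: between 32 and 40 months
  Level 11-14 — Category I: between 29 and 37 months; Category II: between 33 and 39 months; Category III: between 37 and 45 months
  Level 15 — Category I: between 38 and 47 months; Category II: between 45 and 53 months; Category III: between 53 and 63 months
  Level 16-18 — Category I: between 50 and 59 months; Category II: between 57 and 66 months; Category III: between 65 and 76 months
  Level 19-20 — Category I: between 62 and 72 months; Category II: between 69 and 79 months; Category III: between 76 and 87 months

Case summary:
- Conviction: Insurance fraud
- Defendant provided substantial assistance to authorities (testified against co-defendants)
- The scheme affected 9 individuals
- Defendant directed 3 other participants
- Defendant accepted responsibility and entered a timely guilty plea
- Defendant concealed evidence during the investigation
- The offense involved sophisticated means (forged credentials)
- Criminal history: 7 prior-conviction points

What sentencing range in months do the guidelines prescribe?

Base offense level for insurance fraud: 18.
§1 applies: 18 + 2 = 20.
§2 applies (level before this adjustment is 20 ≥ 16, so +4): 20 + 4 = 24.
§3 applies: 24 − 3 = 21.
§4 applies: 21 + 3 = 24.
§5 applies: 24 + 2 = 26.
§7 applies: 26 − 3 = 23.
Level 23 exceeds the maximum of 20; capped at 20.
Final offense level: 20.
Criminal history: 7 prior points → Category III (7+).
Level 20 falls in the 19-20 band.
Grid: Level 19-20 × Category III = 76-87 months.

76-87 months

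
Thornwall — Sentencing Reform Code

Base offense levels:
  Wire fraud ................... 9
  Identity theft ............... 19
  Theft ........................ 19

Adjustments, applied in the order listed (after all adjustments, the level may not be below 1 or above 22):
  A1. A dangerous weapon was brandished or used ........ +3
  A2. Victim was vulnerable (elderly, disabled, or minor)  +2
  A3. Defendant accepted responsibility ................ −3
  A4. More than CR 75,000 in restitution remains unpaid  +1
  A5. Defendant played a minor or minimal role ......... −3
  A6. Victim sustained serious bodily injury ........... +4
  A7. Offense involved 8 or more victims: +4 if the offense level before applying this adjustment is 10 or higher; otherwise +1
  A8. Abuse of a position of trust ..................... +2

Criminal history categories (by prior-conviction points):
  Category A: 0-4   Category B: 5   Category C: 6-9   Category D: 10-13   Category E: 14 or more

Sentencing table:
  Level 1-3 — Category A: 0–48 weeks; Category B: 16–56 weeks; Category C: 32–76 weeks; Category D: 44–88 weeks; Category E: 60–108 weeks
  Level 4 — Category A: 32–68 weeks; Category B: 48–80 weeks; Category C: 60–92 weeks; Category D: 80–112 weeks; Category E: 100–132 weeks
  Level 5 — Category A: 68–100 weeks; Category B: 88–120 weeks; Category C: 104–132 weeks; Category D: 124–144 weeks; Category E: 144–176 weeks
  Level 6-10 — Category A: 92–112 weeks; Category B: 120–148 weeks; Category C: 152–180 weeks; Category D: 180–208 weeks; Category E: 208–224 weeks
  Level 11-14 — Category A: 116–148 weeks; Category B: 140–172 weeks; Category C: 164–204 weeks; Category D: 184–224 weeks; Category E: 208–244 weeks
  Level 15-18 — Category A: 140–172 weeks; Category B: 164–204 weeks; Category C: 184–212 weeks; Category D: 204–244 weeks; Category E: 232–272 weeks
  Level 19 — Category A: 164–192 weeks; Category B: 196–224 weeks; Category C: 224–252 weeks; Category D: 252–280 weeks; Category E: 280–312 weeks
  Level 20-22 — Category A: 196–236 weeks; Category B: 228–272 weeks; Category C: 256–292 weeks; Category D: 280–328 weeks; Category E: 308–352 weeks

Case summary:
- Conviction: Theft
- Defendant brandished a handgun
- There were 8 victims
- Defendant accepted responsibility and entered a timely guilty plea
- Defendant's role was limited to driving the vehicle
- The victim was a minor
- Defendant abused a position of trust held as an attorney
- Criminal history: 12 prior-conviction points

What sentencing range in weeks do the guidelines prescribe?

Base offense level for theft: 19.
A1 applies: 19 + 3 = 22.
A2 applies: 22 + 2 = 24.
A3 applies: 24 − 3 = 21.
A4 does not apply.
A5 applies: 21 − 3 = 18.
A7 applies (level before this adjustment is 18 ≥ 10, so +4): 18 + 4 = 22.
A8 applies: 22 + 2 = 24.
Level 24 exceeds the maximum of 22; capped at 22.
Final offense level: 22.
Criminal history: 12 prior points → Category D (10-13).
Level 22 falls in the 20-22 band.
Grid: Level 20-22 × Category D = 280-328 weeks.

280-328 weeks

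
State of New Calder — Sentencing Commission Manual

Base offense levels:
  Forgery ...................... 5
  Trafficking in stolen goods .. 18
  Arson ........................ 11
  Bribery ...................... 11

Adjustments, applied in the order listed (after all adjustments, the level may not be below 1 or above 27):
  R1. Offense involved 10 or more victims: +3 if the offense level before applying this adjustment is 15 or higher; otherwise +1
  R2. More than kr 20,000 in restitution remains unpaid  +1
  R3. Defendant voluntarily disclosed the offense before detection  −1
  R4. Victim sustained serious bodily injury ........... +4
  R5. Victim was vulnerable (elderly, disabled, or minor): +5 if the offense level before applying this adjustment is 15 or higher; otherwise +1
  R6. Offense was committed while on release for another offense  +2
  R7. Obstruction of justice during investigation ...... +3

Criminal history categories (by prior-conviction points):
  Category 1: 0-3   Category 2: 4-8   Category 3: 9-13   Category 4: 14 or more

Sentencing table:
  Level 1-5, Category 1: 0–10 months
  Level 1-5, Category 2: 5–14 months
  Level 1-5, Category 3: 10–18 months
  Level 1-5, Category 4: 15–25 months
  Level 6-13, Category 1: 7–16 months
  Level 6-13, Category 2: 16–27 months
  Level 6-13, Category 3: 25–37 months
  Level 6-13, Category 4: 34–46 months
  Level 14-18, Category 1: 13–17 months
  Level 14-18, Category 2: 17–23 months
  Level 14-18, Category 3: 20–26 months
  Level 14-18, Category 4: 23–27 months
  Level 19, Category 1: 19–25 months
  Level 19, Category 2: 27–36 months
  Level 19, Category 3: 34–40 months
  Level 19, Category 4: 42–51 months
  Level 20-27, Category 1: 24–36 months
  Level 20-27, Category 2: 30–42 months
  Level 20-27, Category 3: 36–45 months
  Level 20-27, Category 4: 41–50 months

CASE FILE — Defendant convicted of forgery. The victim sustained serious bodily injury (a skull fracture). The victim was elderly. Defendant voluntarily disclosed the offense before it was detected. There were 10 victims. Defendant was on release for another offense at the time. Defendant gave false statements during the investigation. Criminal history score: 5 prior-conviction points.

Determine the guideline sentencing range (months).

Base offense level for forgery: 5.
R1 applies (level before this adjustment is 5 < 15, so +1): 5 + 1 = 6.
R2 does not apply.
R3 applies: 6 − 1 = 5.
R4 applies: 5 + 4 = 9.
R5 applies (level before this adjustment is 9 < 15, so +1): 9 + 1 = 10.
R6 applies: 10 + 2 = 12.
R7 applies: 12 + 3 = 15.
Final offense level: 15.
Criminal history: 5 prior points → Category 2 (4-8).
Level 15 falls in the 14-18 band.
Grid: Level 14-18 × Category 2 = 17-23 months.

17-23 months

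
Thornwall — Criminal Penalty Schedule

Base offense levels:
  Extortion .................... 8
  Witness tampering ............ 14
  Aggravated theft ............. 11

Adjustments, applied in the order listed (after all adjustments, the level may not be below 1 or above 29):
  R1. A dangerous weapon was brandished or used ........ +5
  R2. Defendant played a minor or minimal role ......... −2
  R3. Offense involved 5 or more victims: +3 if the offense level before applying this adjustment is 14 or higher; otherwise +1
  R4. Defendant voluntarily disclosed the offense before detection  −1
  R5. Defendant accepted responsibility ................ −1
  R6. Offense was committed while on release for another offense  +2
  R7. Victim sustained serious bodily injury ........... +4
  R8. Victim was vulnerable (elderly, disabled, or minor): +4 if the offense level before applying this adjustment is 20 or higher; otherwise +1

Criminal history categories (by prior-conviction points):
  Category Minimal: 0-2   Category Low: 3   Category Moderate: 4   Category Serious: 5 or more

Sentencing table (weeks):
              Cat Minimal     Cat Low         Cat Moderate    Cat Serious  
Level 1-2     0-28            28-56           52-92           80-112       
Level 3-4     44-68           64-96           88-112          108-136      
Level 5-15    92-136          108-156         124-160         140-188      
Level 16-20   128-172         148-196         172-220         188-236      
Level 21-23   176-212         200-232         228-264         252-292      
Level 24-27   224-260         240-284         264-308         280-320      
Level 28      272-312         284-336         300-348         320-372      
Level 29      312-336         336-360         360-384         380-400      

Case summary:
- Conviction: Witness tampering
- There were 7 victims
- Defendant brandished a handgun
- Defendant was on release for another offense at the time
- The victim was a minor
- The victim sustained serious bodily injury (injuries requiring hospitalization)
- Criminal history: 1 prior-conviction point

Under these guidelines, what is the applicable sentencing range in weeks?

Base offense level for witness tampering: 14.
R1 applies: 14 + 5 = 19.
R3 applies (level before this adjustment is 19 ≥ 14, so +3): 19 + 3 = 22.
R6 applies: 22 + 2 = 24.
R7 applies: 24 + 4 = 28.
R8 applies (level before this adjustment is 28 ≥ 20, so +4): 28 + 4 = 32.
Level 32 exceeds the maximum of 29; capped at 29.
Final offense level: 29.
Criminal history: 1 prior point → Category Minimal (0-2).
Level 29 falls in the 29 band.
Grid: Level 29 × Category Minimal = 312-336 weeks.

312-336 weeks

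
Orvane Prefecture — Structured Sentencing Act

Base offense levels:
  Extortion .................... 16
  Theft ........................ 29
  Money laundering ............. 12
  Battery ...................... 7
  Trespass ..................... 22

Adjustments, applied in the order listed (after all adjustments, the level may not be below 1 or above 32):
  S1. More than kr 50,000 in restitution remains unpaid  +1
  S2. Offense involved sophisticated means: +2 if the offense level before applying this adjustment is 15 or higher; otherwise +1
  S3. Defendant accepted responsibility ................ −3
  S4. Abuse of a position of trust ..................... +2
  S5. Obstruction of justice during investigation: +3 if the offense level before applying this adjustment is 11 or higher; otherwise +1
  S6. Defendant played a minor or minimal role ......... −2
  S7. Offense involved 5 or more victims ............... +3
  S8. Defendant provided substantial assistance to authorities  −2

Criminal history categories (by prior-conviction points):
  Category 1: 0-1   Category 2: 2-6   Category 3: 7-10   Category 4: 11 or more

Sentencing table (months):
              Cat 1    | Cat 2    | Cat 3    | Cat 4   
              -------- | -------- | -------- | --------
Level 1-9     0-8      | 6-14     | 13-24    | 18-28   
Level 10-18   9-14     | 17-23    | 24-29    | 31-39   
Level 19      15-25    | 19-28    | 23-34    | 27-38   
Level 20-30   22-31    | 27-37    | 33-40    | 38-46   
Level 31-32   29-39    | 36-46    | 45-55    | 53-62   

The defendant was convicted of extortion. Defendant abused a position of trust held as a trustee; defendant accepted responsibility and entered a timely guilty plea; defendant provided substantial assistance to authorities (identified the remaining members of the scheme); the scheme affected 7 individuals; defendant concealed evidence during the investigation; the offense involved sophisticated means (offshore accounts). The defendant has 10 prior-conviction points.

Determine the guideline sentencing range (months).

Base offense level for extortion: 16.
S1 does not apply.
S2 applies (level before this adjustment is 16 ≥ 15, so +2): 16 + 2 = 18.
S3 applies: 18 − 3 = 15.
S4 applies: 15 + 2 = 17.
S5 applies (level before this adjustment is 17 ≥ 11, so +3): 17 + 3 = 20.
S7 applies: 20 + 3 = 23.
S8 applies: 23 − 2 = 21.
Final offense level: 21.
Criminal history: 10 prior points → Category 3 (7-10).
Level 21 falls in the 20-30 band.
Grid: Level 20-30 × Category 3 = 33-40 months.

33-40 months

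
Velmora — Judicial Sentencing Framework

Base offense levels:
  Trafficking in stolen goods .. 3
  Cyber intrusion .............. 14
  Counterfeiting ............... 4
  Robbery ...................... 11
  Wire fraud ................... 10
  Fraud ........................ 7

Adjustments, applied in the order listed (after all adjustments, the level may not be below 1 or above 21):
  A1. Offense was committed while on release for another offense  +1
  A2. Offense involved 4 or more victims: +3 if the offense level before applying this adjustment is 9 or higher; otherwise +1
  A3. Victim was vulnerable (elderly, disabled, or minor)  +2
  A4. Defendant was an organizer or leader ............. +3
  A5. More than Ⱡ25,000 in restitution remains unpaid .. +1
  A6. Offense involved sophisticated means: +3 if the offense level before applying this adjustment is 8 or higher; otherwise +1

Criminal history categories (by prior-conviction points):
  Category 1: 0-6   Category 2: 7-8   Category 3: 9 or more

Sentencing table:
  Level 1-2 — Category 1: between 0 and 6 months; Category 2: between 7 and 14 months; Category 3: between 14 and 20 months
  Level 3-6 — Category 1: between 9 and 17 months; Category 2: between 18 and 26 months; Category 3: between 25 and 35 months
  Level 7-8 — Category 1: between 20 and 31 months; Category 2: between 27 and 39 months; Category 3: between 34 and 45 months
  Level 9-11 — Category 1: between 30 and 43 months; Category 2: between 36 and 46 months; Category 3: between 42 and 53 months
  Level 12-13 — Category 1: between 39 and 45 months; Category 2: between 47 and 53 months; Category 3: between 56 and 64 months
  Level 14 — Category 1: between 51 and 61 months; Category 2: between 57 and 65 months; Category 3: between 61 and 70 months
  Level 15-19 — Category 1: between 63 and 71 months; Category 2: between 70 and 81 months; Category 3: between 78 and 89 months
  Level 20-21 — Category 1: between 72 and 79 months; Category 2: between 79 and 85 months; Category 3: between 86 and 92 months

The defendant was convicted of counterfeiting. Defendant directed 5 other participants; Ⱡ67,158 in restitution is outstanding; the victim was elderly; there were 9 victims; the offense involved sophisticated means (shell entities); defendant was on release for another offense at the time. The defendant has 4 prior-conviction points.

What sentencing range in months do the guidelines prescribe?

Base offense level for counterfeiting: 4.
A1 applies: 4 + 1 = 5.
A2 applies (level before this adjustment is 5 < 9, so +1): 5 + 1 = 6.
A3 applies: 6 + 2 = 8.
A4 applies: 8 + 3 = 11.
A5 applies: 11 + 1 = 12.
A6 applies (level before this adjustment is 12 ≥ 8, so +3): 12 + 3 = 15.
Final offense level: 15.
Criminal history: 4 prior points → Category 1 (0-6).
Level 15 falls in the 15-19 band.
Grid: Level 15-19 × Category 1 = 63-71 months.

63-71 months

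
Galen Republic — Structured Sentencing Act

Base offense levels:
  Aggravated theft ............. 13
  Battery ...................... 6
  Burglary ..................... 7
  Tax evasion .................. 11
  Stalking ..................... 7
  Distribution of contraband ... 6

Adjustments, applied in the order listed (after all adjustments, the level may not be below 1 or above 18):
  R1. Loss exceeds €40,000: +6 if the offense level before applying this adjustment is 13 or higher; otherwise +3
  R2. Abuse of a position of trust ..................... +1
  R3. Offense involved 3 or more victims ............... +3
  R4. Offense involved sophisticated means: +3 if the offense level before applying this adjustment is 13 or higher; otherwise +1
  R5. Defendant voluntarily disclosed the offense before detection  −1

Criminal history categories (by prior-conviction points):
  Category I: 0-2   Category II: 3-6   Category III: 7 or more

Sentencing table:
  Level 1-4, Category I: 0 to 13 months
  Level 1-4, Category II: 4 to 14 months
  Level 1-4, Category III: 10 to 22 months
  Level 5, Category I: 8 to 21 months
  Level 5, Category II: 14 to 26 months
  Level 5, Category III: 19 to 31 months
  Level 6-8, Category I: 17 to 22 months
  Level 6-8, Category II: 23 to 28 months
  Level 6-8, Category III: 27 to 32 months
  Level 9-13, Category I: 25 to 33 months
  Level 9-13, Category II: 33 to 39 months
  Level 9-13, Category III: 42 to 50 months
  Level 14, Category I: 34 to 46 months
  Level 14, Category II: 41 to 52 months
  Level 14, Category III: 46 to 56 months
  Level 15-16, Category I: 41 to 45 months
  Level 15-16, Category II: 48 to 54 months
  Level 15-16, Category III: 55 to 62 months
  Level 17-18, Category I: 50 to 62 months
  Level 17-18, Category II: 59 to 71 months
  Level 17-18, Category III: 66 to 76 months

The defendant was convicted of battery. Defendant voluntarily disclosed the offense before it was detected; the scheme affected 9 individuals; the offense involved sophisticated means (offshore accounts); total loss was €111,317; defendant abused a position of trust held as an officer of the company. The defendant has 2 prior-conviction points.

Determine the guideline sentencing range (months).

41-45 months

Base offense level for battery: 6.
R1 applies (level before this adjustment is 6 < 13, so +3): 6 + 3 = 9.
R2 applies: 9 + 1 = 10.
R3 applies: 10 + 3 = 13.
R4 applies (level before this adjustment is 13 ≥ 13, so +3): 13 + 3 = 16.
R5 applies: 16 − 1 = 15.
Final offense level: 15.
Criminal history: 2 prior points → Category I (0-2).
Level 15 falls in the 15-16 band.
Grid: Level 15-16 × Category I = 41-45 months.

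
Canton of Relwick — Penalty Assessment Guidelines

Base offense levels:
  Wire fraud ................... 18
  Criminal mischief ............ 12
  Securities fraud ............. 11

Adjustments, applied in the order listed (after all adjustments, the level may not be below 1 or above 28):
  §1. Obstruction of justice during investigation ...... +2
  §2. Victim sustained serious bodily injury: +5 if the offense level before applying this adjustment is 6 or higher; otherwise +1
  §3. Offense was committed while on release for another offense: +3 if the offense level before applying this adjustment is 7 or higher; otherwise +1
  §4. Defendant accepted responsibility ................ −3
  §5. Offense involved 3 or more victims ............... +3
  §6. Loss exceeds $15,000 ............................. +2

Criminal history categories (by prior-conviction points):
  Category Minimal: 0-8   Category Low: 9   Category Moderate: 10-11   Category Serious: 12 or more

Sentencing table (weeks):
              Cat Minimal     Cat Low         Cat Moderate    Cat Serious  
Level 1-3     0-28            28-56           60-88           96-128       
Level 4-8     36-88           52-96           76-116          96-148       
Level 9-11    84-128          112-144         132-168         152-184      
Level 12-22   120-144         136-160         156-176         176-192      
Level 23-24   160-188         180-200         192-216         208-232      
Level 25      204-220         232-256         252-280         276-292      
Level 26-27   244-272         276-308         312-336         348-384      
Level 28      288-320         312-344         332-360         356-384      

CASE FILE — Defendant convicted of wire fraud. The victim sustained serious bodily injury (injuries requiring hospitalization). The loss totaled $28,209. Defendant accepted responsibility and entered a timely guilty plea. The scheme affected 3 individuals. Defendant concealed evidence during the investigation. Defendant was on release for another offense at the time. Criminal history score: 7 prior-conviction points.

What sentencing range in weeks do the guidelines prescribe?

288-320 weeks

Base offense level for wire fraud: 18.
§1 applies: 18 + 2 = 20.
§2 applies (level before this adjustment is 20 ≥ 6, so +5): 20 + 5 = 25.
§3 applies (level before this adjustment is 25 ≥ 7, so +3): 25 + 3 = 28.
§4 applies: 28 − 3 = 25.
§5 applies: 25 + 3 = 28.
§6 applies: 28 + 2 = 30.
Level 30 exceeds the maximum of 28; capped at 28.
Final offense level: 28.
Criminal history: 7 prior points → Category Minimal (0-8).
Level 28 falls in the 28 band.
Grid: Level 28 × Category Minimal = 288-320 weeks.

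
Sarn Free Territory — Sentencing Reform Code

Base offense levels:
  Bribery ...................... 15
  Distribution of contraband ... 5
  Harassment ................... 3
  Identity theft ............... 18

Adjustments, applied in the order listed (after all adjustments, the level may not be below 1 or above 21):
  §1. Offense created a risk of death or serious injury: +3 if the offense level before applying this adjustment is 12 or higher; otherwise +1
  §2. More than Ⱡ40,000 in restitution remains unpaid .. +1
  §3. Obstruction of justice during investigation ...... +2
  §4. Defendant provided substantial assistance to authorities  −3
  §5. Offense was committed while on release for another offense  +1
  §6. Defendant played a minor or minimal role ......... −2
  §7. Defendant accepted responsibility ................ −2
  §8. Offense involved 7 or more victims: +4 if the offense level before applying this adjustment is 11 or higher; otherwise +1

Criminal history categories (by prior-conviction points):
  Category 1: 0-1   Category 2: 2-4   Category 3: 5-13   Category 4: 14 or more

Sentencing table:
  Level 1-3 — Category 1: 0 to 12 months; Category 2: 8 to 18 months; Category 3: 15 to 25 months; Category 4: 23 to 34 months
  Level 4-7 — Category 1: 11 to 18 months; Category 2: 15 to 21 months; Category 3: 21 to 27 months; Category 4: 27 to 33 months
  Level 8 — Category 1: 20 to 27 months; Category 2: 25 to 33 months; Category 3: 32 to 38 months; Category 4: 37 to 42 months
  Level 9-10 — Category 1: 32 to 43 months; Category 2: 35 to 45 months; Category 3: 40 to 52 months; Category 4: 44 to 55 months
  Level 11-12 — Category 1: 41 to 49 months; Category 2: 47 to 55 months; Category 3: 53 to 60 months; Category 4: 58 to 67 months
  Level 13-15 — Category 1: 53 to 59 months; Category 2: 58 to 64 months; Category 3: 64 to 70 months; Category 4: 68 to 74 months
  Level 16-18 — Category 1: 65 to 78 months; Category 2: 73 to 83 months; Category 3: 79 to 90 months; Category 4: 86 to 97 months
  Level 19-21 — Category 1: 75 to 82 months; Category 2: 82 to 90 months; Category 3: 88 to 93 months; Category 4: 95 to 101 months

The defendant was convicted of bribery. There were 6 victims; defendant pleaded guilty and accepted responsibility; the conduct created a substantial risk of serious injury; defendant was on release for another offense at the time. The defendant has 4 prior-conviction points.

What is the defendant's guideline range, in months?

Base offense level for bribery: 15.
§1 applies (level before this adjustment is 15 ≥ 12, so +3): 15 + 3 = 18.
§3 does not apply.
§5 applies: 18 + 1 = 19.
§7 applies: 19 − 2 = 17.
§8 does not apply.
Final offense level: 17.
Criminal history: 4 prior points → Category 2 (2-4).
Level 17 falls in the 16-18 band.
Grid: Level 16-18 × Category 2 = 73-83 months.

73-83 months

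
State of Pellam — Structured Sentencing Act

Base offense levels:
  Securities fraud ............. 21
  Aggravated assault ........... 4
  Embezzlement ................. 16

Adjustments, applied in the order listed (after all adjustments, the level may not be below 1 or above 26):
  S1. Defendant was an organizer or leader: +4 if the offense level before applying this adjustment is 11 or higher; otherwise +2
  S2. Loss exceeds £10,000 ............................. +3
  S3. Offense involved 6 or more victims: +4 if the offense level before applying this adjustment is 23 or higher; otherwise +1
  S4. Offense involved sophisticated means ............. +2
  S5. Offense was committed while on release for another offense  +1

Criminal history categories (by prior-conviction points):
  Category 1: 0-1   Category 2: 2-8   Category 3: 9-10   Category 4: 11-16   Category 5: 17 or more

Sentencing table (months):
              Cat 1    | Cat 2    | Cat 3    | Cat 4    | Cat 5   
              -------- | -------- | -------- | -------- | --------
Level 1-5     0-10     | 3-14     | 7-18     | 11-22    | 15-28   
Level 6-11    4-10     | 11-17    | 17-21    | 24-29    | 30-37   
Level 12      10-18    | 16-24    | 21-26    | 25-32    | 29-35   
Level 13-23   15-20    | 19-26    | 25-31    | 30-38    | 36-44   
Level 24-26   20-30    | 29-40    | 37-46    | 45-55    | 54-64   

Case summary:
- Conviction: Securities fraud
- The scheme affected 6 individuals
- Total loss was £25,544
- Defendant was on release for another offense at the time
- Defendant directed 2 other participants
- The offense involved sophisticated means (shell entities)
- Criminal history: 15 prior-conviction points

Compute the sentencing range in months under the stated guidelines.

45-55 months

Base offense level for securities fraud: 21.
S1 applies (level before this adjustment is 21 ≥ 11, so +4): 21 + 4 = 25.
S2 applies: 25 + 3 = 28.
S3 applies (level before this adjustment is 28 ≥ 23, so +4): 28 + 4 = 32.
S4 applies: 32 + 2 = 34.
S5 applies: 34 + 1 = 35.
Level 35 exceeds the maximum of 26; capped at 26.
Final offense level: 26.
Criminal history: 15 prior points → Category 4 (11-16).
Level 26 falls in the 24-26 band.
Grid: Level 24-26 × Category 4 = 45-55 months.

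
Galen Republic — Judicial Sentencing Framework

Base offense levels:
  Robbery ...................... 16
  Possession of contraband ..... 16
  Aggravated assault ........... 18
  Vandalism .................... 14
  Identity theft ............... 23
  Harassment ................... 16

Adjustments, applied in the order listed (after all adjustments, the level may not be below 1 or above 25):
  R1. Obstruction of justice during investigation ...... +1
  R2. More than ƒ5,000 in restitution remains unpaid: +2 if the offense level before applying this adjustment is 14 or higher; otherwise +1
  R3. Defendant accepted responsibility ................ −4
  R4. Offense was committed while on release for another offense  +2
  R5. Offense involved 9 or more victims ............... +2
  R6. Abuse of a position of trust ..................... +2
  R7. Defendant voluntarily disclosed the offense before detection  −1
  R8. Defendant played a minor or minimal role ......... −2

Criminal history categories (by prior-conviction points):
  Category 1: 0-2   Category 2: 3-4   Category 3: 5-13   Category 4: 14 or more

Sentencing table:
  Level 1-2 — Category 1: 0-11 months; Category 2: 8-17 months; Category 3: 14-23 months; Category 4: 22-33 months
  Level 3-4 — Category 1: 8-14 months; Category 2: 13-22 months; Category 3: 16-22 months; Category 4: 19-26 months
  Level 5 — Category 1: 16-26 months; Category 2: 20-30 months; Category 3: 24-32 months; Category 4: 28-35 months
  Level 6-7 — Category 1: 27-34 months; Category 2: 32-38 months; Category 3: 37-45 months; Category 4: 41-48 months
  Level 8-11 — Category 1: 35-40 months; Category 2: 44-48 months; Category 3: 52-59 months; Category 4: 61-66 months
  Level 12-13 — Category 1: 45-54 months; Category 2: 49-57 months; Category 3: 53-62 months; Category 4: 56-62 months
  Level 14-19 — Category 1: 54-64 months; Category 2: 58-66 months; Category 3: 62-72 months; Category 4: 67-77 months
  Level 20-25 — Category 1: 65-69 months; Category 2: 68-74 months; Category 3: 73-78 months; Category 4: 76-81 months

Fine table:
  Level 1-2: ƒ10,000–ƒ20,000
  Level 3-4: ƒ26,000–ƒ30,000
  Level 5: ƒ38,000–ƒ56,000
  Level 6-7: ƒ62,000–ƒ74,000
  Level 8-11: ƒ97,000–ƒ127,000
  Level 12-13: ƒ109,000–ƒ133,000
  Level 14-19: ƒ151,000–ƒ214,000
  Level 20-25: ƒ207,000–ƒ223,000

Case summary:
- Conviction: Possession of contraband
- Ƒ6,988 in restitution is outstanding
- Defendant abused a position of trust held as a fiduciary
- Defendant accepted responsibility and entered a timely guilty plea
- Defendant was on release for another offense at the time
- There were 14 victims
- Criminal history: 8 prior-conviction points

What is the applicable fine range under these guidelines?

ƒ207,000–ƒ223,000

Base offense level for possession of contraband: 16.
R2 applies (level before this adjustment is 16 ≥ 14, so +2): 16 + 2 = 18.
R3 applies: 18 − 4 = 14.
R4 applies: 14 + 2 = 16.
R5 applies: 16 + 2 = 18.
R6 applies: 18 + 2 = 20.
R8 does not apply.
Final offense level: 20.
Level 20 falls in the 20-25 band.
Fine table: Level 20-25 → ƒ207,000–ƒ223,000.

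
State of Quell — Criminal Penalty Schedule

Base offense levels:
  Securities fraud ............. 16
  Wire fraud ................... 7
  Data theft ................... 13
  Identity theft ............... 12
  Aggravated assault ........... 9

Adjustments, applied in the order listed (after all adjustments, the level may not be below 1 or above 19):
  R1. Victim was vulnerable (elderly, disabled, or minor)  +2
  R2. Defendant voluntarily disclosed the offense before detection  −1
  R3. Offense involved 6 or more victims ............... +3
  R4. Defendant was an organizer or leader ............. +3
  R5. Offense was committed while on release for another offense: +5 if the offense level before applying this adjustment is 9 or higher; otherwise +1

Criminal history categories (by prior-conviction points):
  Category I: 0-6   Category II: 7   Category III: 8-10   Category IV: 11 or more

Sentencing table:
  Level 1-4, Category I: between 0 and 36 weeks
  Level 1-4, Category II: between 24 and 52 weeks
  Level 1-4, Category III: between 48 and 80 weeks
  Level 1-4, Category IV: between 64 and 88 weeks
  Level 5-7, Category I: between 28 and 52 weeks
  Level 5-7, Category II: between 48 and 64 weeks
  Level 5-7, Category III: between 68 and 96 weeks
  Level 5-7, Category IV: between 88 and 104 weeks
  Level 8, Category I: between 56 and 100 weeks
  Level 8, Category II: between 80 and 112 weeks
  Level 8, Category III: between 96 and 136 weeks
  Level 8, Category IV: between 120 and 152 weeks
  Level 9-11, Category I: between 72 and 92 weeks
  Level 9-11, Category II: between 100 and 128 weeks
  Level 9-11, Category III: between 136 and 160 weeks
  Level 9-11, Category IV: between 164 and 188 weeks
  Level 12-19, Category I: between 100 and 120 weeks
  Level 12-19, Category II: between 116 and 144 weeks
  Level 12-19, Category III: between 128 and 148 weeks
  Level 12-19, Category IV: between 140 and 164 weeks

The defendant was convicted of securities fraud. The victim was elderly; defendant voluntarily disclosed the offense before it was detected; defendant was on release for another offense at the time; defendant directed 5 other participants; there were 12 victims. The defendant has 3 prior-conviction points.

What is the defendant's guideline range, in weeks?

100-120 weeks

Base offense level for securities fraud: 16.
R1 applies: 16 + 2 = 18.
R2 applies: 18 − 1 = 17.
R3 applies: 17 + 3 = 20.
R4 applies: 20 + 3 = 23.
R5 applies (level before this adjustment is 23 ≥ 9, so +5): 23 + 5 = 28.
Level 28 exceeds the maximum of 19; capped at 19.
Final offense level: 19.
Criminal history: 3 prior points → Category I (0-6).
Level 19 falls in the 12-19 band.
Grid: Level 12-19 × Category I = 100-120 weeks.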